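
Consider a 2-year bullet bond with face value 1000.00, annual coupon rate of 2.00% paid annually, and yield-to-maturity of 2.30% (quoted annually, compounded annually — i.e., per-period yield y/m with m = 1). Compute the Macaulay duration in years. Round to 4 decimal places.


Coupon per period c = face * coupon_rate / m = 20.000000
Periods per year m = 1; per-period yield y/m = 0.023000
Number of cashflows N = 2
Cashflows (t years, CF_t, discount factor 1/(1+y/m)^(m*t), PV):
  t = 1.0000: CF_t = 20.000000, DF = 0.977517, PV = 19.550342
  t = 2.0000: CF_t = 1020.000000, DF = 0.955540, PV = 974.650487
Price P = sum_t PV_t = 994.200830
Macaulay numerator sum_t t * PV_t:
  t * PV_t at t = 1.0000: 19.550342
  t * PV_t at t = 2.0000: 1949.300975
Macaulay duration D = (sum_t t * PV_t) / P = 1968.851317 / 994.200830 = 1.980336

Answer: Macaulay duration = 1.9803 years


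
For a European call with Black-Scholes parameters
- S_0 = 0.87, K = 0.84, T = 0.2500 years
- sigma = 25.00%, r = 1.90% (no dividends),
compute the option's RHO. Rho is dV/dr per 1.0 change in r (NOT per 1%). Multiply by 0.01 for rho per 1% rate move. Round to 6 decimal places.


Answer: Rho = 0.125636

Derivation:
d1 = 0.3812305585; d2 = 0.2562305585
phi(d1) = 0.3709800830; exp(-qT) = 1.0000000000; exp(-rT) = 0.9952612634
N(d2) = 0.6011135931
Rho = K*T*exp(-rT)*N(d2) = 0.8400 * 0.2500 * 0.9952612634 * 0.6011135931 = 0.125636


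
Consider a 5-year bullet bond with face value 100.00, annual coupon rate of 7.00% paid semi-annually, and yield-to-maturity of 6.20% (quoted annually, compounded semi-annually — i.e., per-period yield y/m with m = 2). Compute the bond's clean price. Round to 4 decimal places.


Coupon per period c = face * coupon_rate / m = 3.500000
Periods per year m = 2; per-period yield y/m = 0.031000
Number of cashflows N = 10
Cashflows (t years, CF_t, discount factor 1/(1+y/m)^(m*t), PV):
  t = 0.5000: CF_t = 3.500000, DF = 0.969932, PV = 3.394762
  t = 1.0000: CF_t = 3.500000, DF = 0.940768, PV = 3.292689
  t = 1.5000: CF_t = 3.500000, DF = 0.912481, PV = 3.193685
  t = 2.0000: CF_t = 3.500000, DF = 0.885045, PV = 3.097657
  t = 2.5000: CF_t = 3.500000, DF = 0.858434, PV = 3.004517
  t = 3.0000: CF_t = 3.500000, DF = 0.832622, PV = 2.914178
  t = 3.5000: CF_t = 3.500000, DF = 0.807587, PV = 2.826555
  t = 4.0000: CF_t = 3.500000, DF = 0.783305, PV = 2.741566
  t = 4.5000: CF_t = 3.500000, DF = 0.759752, PV = 2.659133
  t = 5.0000: CF_t = 103.500000, DF = 0.736908, PV = 76.269991
Price P = sum_t PV_t = 103.394734

Answer: Price = 103.3947


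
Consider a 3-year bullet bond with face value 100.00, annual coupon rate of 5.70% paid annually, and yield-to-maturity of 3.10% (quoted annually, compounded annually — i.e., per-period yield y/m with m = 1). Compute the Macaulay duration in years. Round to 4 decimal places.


Answer: Macaulay duration = 2.8470 years

Derivation:
Coupon per period c = face * coupon_rate / m = 5.700000
Periods per year m = 1; per-period yield y/m = 0.031000
Number of cashflows N = 3
Cashflows (t years, CF_t, discount factor 1/(1+y/m)^(m*t), PV):
  t = 1.0000: CF_t = 5.700000, DF = 0.969932, PV = 5.528613
  t = 2.0000: CF_t = 5.700000, DF = 0.940768, PV = 5.362379
  t = 3.0000: CF_t = 105.700000, DF = 0.912481, PV = 96.449280
Price P = sum_t PV_t = 107.340273
Macaulay numerator sum_t t * PV_t:
  t * PV_t at t = 1.0000: 5.528613
  t * PV_t at t = 2.0000: 10.724758
  t * PV_t at t = 3.0000: 289.347841
Macaulay duration D = (sum_t t * PV_t) / P = 305.601212 / 107.340273 = 2.847032


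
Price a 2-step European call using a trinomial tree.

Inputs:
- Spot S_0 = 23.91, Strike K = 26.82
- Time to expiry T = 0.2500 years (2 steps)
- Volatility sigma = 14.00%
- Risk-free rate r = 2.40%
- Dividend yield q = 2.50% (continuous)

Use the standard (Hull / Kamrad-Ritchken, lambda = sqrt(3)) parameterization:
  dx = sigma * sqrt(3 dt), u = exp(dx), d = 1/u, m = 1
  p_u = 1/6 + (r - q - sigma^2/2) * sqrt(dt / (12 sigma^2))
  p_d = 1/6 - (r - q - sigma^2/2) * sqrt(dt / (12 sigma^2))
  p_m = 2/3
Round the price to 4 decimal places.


Answer: Price = V(0,0) = 0.0392

Derivation:
dt = T/N = 0.125000; dx = sigma*sqrt(3*dt) = 0.085732
u = exp(dx) = 1.089514; d = 1/u = 0.917840
p_u = 0.158793, p_m = 0.666667, p_d = 0.174540
Discount per step: exp(-r*dt) = 0.997004
Stock lattice S(k, j) with j the centered position index:
  k=0: S(0,+0) = 23.9100
  k=1: S(1,-1) = 21.9456; S(1,+0) = 23.9100; S(1,+1) = 26.0503
  k=2: S(2,-2) = 20.1425; S(2,-1) = 21.9456; S(2,+0) = 23.9100; S(2,+1) = 26.0503; S(2,+2) = 28.3822
Terminal payoffs V(N, j) = max(S_T - K, 0):
  V(2,-2) = 0.000000; V(2,-1) = 0.000000; V(2,+0) = 0.000000; V(2,+1) = 0.000000; V(2,+2) = 1.562168
Backward induction: V(k, j) = exp(-r*dt) * [p_u * V(k+1, j+1) + p_m * V(k+1, j) + p_d * V(k+1, j-1)]
  V(1,-1) = exp(-r*dt) * [p_u*0.000000 + p_m*0.000000 + p_d*0.000000] = 0.000000
  V(1,+0) = exp(-r*dt) * [p_u*0.000000 + p_m*0.000000 + p_d*0.000000] = 0.000000
  V(1,+1) = exp(-r*dt) * [p_u*1.562168 + p_m*0.000000 + p_d*0.000000] = 0.247319
  V(0,+0) = exp(-r*dt) * [p_u*0.247319 + p_m*0.000000 + p_d*0.000000] = 0.039155


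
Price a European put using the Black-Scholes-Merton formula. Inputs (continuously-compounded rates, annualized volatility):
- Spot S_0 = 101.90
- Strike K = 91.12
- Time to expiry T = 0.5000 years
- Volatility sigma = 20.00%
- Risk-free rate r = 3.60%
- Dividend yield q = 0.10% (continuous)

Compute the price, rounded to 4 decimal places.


Answer: Price = 1.3186

Derivation:
d1 = (ln(S/K) + (r - q + 0.5*sigma^2) * T) / (sigma * sqrt(T)) = 0.98510313
d2 = d1 - sigma * sqrt(T) = 0.84368178
exp(-rT) = 0.98216103; exp(-qT) = 0.99950012
P = K * exp(-rT) * N(-d2) - S_0 * exp(-qT) * N(-d1)
N(-d1) = 0.16228671; N(-d2) = 0.19942363
P = 91.1200 * 0.98216103 * 0.19942363 - 101.9000 * 0.99950012 * 0.16228671 = 1.3186


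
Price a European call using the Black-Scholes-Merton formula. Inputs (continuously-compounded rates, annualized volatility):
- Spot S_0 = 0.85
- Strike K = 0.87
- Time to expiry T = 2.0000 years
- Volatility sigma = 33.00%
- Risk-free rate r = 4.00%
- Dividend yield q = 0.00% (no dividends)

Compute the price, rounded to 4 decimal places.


Answer: Price = 0.1771

Derivation:
d1 = (ln(S/K) + (r - q + 0.5*sigma^2) * T) / (sigma * sqrt(T)) = 0.35493147
d2 = d1 - sigma * sqrt(T) = -0.11175900
exp(-rT) = 0.92311635; exp(-qT) = 1.00000000
C = S_0 * exp(-qT) * N(d1) - K * exp(-rT) * N(d2)
N(d1) = 0.63867954; N(d2) = 0.45550725
C = 0.8500 * 1.00000000 * 0.63867954 - 0.8700 * 0.92311635 * 0.45550725 = 0.1771


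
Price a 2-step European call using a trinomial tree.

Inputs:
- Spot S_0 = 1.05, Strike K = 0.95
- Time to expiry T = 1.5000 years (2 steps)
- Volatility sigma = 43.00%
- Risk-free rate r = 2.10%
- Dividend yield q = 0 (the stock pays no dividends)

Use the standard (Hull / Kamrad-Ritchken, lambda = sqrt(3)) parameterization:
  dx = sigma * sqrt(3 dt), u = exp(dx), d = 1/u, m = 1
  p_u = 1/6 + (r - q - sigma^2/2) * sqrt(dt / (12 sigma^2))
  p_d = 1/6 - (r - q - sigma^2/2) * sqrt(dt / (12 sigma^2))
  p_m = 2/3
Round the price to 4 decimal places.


dt = T/N = 0.750000; dx = sigma*sqrt(3*dt) = 0.645000
u = exp(dx) = 1.905987; d = 1/u = 0.524663
p_u = 0.125126, p_m = 0.666667, p_d = 0.208207
Discount per step: exp(-r*dt) = 0.984373
Stock lattice S(k, j) with j the centered position index:
  k=0: S(0,+0) = 1.0500
  k=1: S(1,-1) = 0.5509; S(1,+0) = 1.0500; S(1,+1) = 2.0013
  k=2: S(2,-2) = 0.2890; S(2,-1) = 0.5509; S(2,+0) = 1.0500; S(2,+1) = 2.0013; S(2,+2) = 3.8144
Terminal payoffs V(N, j) = max(S_T - K, 0):
  V(2,-2) = 0.000000; V(2,-1) = 0.000000; V(2,+0) = 0.100000; V(2,+1) = 1.051286; V(2,+2) = 2.864426
Backward induction: V(k, j) = exp(-r*dt) * [p_u * V(k+1, j+1) + p_m * V(k+1, j) + p_d * V(k+1, j-1)]
  V(1,-1) = exp(-r*dt) * [p_u*0.100000 + p_m*0.000000 + p_d*0.000000] = 0.012317
  V(1,+0) = exp(-r*dt) * [p_u*1.051286 + p_m*0.100000 + p_d*0.000000] = 0.195113
  V(1,+1) = exp(-r*dt) * [p_u*2.864426 + p_m*1.051286 + p_d*0.100000] = 1.063214
  V(0,+0) = exp(-r*dt) * [p_u*1.063214 + p_m*0.195113 + p_d*0.012317] = 0.261524

Answer: Price = V(0,0) = 0.2615


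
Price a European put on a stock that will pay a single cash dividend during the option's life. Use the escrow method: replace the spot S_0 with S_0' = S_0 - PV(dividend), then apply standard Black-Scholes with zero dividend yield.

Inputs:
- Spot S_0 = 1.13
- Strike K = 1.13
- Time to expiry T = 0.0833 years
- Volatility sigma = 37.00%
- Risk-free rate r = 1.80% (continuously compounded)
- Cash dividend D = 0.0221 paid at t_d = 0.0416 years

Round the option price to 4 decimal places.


Answer: Price = 0.0585

Derivation:
PV(D) = D * exp(-r * t_d) = 0.0221 * 0.99925148 = 0.02208346
S_0' = S_0 - PV(D) = 1.1300 - 0.02208346 = 1.10791654
d1 = (ln(S_0'/K) + (r + sigma^2/2)*T) / (sigma*sqrt(T)) = -0.11738242
d2 = d1 - sigma*sqrt(T) = -0.22417086
exp(-rT) = 0.99850172
N(-d1) = 0.54672149; N(-d2) = 0.58868782
P = K * exp(-rT) * N(-d2) - S_0' * N(-d1) = 1.1300 * 0.99850172 * 0.58868782 - 1.10791654 * 0.54672149 = 0.0585


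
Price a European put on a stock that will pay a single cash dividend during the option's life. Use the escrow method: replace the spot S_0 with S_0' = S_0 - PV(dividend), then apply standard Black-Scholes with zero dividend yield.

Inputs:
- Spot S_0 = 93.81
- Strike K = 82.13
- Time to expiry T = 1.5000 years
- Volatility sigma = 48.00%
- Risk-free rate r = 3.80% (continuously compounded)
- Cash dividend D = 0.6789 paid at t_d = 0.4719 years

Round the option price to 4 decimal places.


Answer: Price = 12.8700

Derivation:
PV(D) = D * exp(-r * t_d) = 0.6789 * 0.98222763 = 0.66683433
S_0' = S_0 - PV(D) = 93.8100 - 0.66683433 = 93.14316567
d1 = (ln(S_0'/K) + (r + sigma^2/2)*T) / (sigma*sqrt(T)) = 0.60494634
d2 = d1 - sigma*sqrt(T) = 0.01706881
exp(-rT) = 0.94459407
N(-d1) = 0.27260732; N(-d2) = 0.49319086
P = K * exp(-rT) * N(-d2) - S_0' * N(-d1) = 82.1300 * 0.94459407 * 0.49319086 - 93.14316567 * 0.27260732 = 12.8700


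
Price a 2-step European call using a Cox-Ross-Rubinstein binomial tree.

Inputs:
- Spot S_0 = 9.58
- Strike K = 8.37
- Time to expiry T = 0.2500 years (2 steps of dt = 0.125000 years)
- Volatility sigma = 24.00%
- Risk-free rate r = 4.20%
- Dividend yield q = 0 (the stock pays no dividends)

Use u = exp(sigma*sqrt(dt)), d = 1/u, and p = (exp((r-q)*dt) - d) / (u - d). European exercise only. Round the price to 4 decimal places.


dt = T/N = 0.125000
u = exp(sigma*sqrt(dt)) = 1.088557; d = 1/u = 0.918647
p = (exp((r-q)*dt) - d) / (u - d) = 0.509780
Discount per step: exp(-r*dt) = 0.994764
Stock lattice S(k, i) with i counting down-moves:
  k=0: S(0,0) = 9.5800
  k=1: S(1,0) = 10.4284; S(1,1) = 8.8006
  k=2: S(2,0) = 11.3519; S(2,1) = 9.5800; S(2,2) = 8.0847
Terminal payoffs V(N, i) = max(S_T - K, 0):
  V(2,0) = 2.981878; V(2,1) = 1.210000; V(2,2) = 0.000000
Backward induction: V(k, i) = exp(-r*dt) * [p * V(k+1, i) + (1-p) * V(k+1, i+1)].
  V(1,0) = exp(-r*dt) * [p*2.981878 + (1-p)*1.210000] = 2.102202
  V(1,1) = exp(-r*dt) * [p*1.210000 + (1-p)*0.000000] = 0.613603
  V(0,0) = exp(-r*dt) * [p*2.102202 + (1-p)*0.613603] = 1.365274

Answer: Price = V(0,0) = 1.3653


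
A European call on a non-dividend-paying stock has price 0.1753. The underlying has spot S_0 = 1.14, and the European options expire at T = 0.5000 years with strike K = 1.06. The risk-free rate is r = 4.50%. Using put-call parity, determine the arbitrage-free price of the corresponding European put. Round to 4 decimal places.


Answer: Put price = 0.0717

Derivation:
Put-call parity: C - P = S_0 * exp(-qT) - K * exp(-rT).
S_0 * exp(-qT) = 1.1400 * 1.00000000 = 1.14000000
K * exp(-rT) = 1.0600 * 0.97775124 = 1.03641631
P = C - S*exp(-qT) + K*exp(-rT)
P = 0.1753 - 1.14000000 + 1.03641631 = 0.0717


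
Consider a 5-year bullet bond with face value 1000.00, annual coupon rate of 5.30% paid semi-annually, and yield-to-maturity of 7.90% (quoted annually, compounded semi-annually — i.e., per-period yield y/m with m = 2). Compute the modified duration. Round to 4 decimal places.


Coupon per period c = face * coupon_rate / m = 26.500000
Periods per year m = 2; per-period yield y/m = 0.039500
Number of cashflows N = 10
Cashflows (t years, CF_t, discount factor 1/(1+y/m)^(m*t), PV):
  t = 0.5000: CF_t = 26.500000, DF = 0.962001, PV = 25.493025
  t = 1.0000: CF_t = 26.500000, DF = 0.925446, PV = 24.524315
  t = 1.5000: CF_t = 26.500000, DF = 0.890280, PV = 23.592415
  t = 2.0000: CF_t = 26.500000, DF = 0.856450, PV = 22.695926
  t = 2.5000: CF_t = 26.500000, DF = 0.823906, PV = 21.833502
  t = 3.0000: CF_t = 26.500000, DF = 0.792598, PV = 21.003850
  t = 3.5000: CF_t = 26.500000, DF = 0.762480, PV = 20.205724
  t = 4.0000: CF_t = 26.500000, DF = 0.733507, PV = 19.437926
  t = 4.5000: CF_t = 26.500000, DF = 0.705634, PV = 18.699304
  t = 5.0000: CF_t = 1026.500000, DF = 0.678821, PV = 696.809426
Price P = sum_t PV_t = 894.295413
First compute Macaulay numerator sum_t t * PV_t:
  t * PV_t at t = 0.5000: 12.746513
  t * PV_t at t = 1.0000: 24.524315
  t * PV_t at t = 1.5000: 35.388622
  t * PV_t at t = 2.0000: 45.391851
  t * PV_t at t = 2.5000: 54.583756
  t * PV_t at t = 3.0000: 63.011551
  t * PV_t at t = 3.5000: 70.720034
  t * PV_t at t = 4.0000: 77.751704
  t * PV_t at t = 4.5000: 84.146866
  t * PV_t at t = 5.0000: 3484.047131
Macaulay duration D = 3952.312342 / 894.295413 = 4.419471
Modified duration = D / (1 + y/m) = 4.419471 / (1 + 0.039500) = 4.251535

Answer: Modified duration = 4.2515


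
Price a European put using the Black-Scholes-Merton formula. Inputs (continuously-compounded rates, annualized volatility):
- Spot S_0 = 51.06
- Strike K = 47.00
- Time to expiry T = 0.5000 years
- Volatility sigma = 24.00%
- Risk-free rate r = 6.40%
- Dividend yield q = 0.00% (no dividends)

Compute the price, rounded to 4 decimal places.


Answer: Price = 1.2132

Derivation:
d1 = (ln(S/K) + (r - q + 0.5*sigma^2) * T) / (sigma * sqrt(T)) = 0.76163538
d2 = d1 - sigma * sqrt(T) = 0.59192975
exp(-rT) = 0.96850658; exp(-qT) = 1.00000000
P = K * exp(-rT) * N(-d2) - S_0 * exp(-qT) * N(-d1)
N(-d1) = 0.22313883; N(-d2) = 0.27694881
P = 47.0000 * 0.96850658 * 0.27694881 - 51.0600 * 1.00000000 * 0.22313883 = 1.2132


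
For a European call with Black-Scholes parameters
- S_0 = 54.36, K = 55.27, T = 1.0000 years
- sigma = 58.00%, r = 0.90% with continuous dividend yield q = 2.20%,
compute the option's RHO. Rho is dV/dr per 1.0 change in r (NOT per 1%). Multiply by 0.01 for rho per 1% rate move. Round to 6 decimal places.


d1 = 0.2389626266; d2 = -0.3410373734
phi(d1) = 0.3877129233; exp(-qT) = 0.9782402351; exp(-rT) = 0.9910403788
N(d2) = 0.3665377233
Rho = K*T*exp(-rT)*N(d2) = 55.2700 * 1.0000 * 0.9910403788 * 0.3665377233 = 20.077031

Answer: Rho = 20.077031


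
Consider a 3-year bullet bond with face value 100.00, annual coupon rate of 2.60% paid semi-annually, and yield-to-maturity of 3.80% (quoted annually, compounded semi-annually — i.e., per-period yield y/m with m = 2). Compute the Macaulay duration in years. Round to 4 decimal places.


Answer: Macaulay duration = 2.9034 years

Derivation:
Coupon per period c = face * coupon_rate / m = 1.300000
Periods per year m = 2; per-period yield y/m = 0.019000
Number of cashflows N = 6
Cashflows (t years, CF_t, discount factor 1/(1+y/m)^(m*t), PV):
  t = 0.5000: CF_t = 1.300000, DF = 0.981354, PV = 1.275761
  t = 1.0000: CF_t = 1.300000, DF = 0.963056, PV = 1.251973
  t = 1.5000: CF_t = 1.300000, DF = 0.945099, PV = 1.228629
  t = 2.0000: CF_t = 1.300000, DF = 0.927477, PV = 1.205720
  t = 2.5000: CF_t = 1.300000, DF = 0.910184, PV = 1.183239
  t = 3.0000: CF_t = 101.300000, DF = 0.893213, PV = 90.482448
Price P = sum_t PV_t = 96.627770
Macaulay numerator sum_t t * PV_t:
  t * PV_t at t = 0.5000: 0.637880
  t * PV_t at t = 1.0000: 1.251973
  t * PV_t at t = 1.5000: 1.842944
  t * PV_t at t = 2.0000: 2.411441
  t * PV_t at t = 2.5000: 2.958097
  t * PV_t at t = 3.0000: 271.447344
Macaulay duration D = (sum_t t * PV_t) / P = 280.549679 / 96.627770 = 2.903406


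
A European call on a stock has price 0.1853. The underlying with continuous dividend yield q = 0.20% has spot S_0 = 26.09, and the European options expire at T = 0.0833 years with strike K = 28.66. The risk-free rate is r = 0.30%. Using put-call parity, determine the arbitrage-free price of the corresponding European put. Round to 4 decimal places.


Put-call parity: C - P = S_0 * exp(-qT) - K * exp(-rT).
S_0 * exp(-qT) = 26.0900 * 0.99983341 = 26.08565377
K * exp(-rT) = 28.6600 * 0.99975013 = 28.65283876
P = C - S*exp(-qT) + K*exp(-rT)
P = 0.1853 - 26.08565377 + 28.65283876 = 2.7525

Answer: Put price = 2.7525


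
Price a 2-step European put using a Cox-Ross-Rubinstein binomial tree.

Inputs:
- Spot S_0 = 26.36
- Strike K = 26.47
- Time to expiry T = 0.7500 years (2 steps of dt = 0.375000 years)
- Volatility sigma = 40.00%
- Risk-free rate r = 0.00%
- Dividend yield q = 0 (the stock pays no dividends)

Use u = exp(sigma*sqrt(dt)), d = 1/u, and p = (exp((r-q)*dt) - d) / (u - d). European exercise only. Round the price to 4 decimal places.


Answer: Price = V(0,0) = 3.3012

Derivation:
dt = T/N = 0.375000
u = exp(sigma*sqrt(dt)) = 1.277556; d = 1/u = 0.782744
p = (exp((r-q)*dt) - d) / (u - d) = 0.439067
Discount per step: exp(-r*dt) = 1.000000
Stock lattice S(k, i) with i counting down-moves:
  k=0: S(0,0) = 26.3600
  k=1: S(1,0) = 33.6764; S(1,1) = 20.6331
  k=2: S(2,0) = 43.0235; S(2,1) = 26.3600; S(2,2) = 16.1505
Terminal payoffs V(N, i) = max(K - S_T, 0):
  V(2,0) = 0.000000; V(2,1) = 0.110000; V(2,2) = 10.319520
Backward induction: V(k, i) = exp(-r*dt) * [p * V(k+1, i) + (1-p) * V(k+1, i+1)].
  V(1,0) = exp(-r*dt) * [p*0.000000 + (1-p)*0.110000] = 0.061703
  V(1,1) = exp(-r*dt) * [p*0.110000 + (1-p)*10.319520] = 5.836856
  V(0,0) = exp(-r*dt) * [p*0.061703 + (1-p)*5.836856] = 3.301176


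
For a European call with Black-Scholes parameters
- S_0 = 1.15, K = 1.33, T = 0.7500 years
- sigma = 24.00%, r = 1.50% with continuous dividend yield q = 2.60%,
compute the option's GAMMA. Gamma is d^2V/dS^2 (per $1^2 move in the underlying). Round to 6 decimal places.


d1 = -0.6354076493; d2 = -0.8432537462
phi(d1) = 0.3260156236; exp(-qT) = 0.9806888952; exp(-rT) = 0.9888130446
Gamma = exp(-qT) * phi(d1) / (S * sigma * sqrt(T)) = 0.9806888952 * 0.3260156236 / (1.1500 * 0.2400 * 0.8660254038) = 1.337611

Answer: Gamma = 1.337611


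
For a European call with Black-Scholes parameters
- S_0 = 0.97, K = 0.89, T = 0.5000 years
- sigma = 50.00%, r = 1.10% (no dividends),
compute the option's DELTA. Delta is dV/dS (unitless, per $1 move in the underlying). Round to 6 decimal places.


Answer: Delta = 0.668505

Derivation:
d1 = 0.4357888027; d2 = 0.0822354121
phi(d1) = 0.3628032969; exp(-qT) = 1.0000000000; exp(-rT) = 0.9945150973
N(d1) = 0.6685050157
Delta = exp(-qT) * N(d1) = 1.0000000000 * 0.6685050157 = 0.668505


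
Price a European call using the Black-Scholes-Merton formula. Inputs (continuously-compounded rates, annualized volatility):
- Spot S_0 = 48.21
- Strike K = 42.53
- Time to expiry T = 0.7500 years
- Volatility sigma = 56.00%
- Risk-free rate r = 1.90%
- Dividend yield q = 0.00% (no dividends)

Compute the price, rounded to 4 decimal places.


d1 = (ln(S/K) + (r - q + 0.5*sigma^2) * T) / (sigma * sqrt(T)) = 0.53035140
d2 = d1 - sigma * sqrt(T) = 0.04537717
exp(-rT) = 0.98585105; exp(-qT) = 1.00000000
C = S_0 * exp(-qT) * N(d1) - K * exp(-rT) * N(d2)
N(d1) = 0.70206584; N(d2) = 0.51809666
C = 48.2100 * 1.00000000 * 0.70206584 - 42.5300 * 0.98585105 * 0.51809666 = 12.1237

Answer: Price = 12.1237


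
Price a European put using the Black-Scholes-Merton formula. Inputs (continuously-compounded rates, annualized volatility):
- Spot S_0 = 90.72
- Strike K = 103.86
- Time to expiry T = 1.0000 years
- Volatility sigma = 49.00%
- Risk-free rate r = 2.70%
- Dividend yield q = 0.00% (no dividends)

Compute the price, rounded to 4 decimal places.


d1 = (ln(S/K) + (r - q + 0.5*sigma^2) * T) / (sigma * sqrt(T)) = 0.02404898
d2 = d1 - sigma * sqrt(T) = -0.46595102
exp(-rT) = 0.97336124; exp(-qT) = 1.00000000
P = K * exp(-rT) * N(-d2) - S_0 * exp(-qT) * N(-d1)
N(-d1) = 0.49040677; N(-d2) = 0.67937472
P = 103.8600 * 0.97336124 * 0.67937472 - 90.7200 * 1.00000000 * 0.49040677 = 24.1905

Answer: Price = 24.1905


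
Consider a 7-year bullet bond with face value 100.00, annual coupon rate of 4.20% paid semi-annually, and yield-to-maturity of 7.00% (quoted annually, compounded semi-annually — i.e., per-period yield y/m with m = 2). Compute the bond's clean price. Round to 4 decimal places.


Answer: Price = 84.7113

Derivation:
Coupon per period c = face * coupon_rate / m = 2.100000
Periods per year m = 2; per-period yield y/m = 0.035000
Number of cashflows N = 14
Cashflows (t years, CF_t, discount factor 1/(1+y/m)^(m*t), PV):
  t = 0.5000: CF_t = 2.100000, DF = 0.966184, PV = 2.028986
  t = 1.0000: CF_t = 2.100000, DF = 0.933511, PV = 1.960372
  t = 1.5000: CF_t = 2.100000, DF = 0.901943, PV = 1.894080
  t = 2.0000: CF_t = 2.100000, DF = 0.871442, PV = 1.830029
  t = 2.5000: CF_t = 2.100000, DF = 0.841973, PV = 1.768144
  t = 3.0000: CF_t = 2.100000, DF = 0.813501, PV = 1.708351
  t = 3.5000: CF_t = 2.100000, DF = 0.785991, PV = 1.650581
  t = 4.0000: CF_t = 2.100000, DF = 0.759412, PV = 1.594764
  t = 4.5000: CF_t = 2.100000, DF = 0.733731, PV = 1.540835
  t = 5.0000: CF_t = 2.100000, DF = 0.708919, PV = 1.488730
  t = 5.5000: CF_t = 2.100000, DF = 0.684946, PV = 1.438386
  t = 6.0000: CF_t = 2.100000, DF = 0.661783, PV = 1.389745
  t = 6.5000: CF_t = 2.100000, DF = 0.639404, PV = 1.342749
  t = 7.0000: CF_t = 102.100000, DF = 0.617782, PV = 63.075521
Price P = sum_t PV_t = 84.711272


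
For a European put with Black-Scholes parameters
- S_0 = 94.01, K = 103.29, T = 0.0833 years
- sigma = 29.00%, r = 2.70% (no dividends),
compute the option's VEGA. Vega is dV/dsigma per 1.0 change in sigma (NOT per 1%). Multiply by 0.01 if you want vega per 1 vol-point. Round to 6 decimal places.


d1 = -1.0560161382; d2 = -1.1397151824
phi(d1) = 0.2284304308; exp(-qT) = 1.0000000000; exp(-rT) = 0.9977534273
Vega = S * exp(-qT) * phi(d1) * sqrt(T) = 94.0100 * 1.0000000000 * 0.2284304308 * 0.2886173938 = 6.197985

Answer: Vega = 6.197985


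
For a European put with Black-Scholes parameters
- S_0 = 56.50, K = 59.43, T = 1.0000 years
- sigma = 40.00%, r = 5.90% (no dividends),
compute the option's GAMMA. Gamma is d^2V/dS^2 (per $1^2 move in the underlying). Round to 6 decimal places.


Answer: Gamma = 0.017226

Derivation:
d1 = 0.2211037219; d2 = -0.1788962781
phi(d1) = 0.3893089786; exp(-qT) = 1.0000000000; exp(-rT) = 0.9427067692
Gamma = exp(-qT) * phi(d1) / (S * sigma * sqrt(T)) = 1.0000000000 * 0.3893089786 / (56.5000 * 0.4000 * 1.0000000000) = 0.017226


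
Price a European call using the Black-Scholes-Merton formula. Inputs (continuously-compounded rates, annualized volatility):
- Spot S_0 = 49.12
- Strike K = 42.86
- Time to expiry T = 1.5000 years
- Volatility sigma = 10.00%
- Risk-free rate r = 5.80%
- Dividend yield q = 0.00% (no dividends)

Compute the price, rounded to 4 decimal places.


d1 = (ln(S/K) + (r - q + 0.5*sigma^2) * T) / (sigma * sqrt(T)) = 1.88469696
d2 = d1 - sigma * sqrt(T) = 1.76222247
exp(-rT) = 0.91667710; exp(-qT) = 1.00000000
C = S_0 * exp(-qT) * N(d1) - K * exp(-rT) * N(d2)
N(d1) = 0.97026462; N(d2) = 0.96098414
C = 49.1200 * 1.00000000 * 0.97026462 - 42.8600 * 0.91667710 * 0.96098414 = 9.9035

Answer: Price = 9.9035


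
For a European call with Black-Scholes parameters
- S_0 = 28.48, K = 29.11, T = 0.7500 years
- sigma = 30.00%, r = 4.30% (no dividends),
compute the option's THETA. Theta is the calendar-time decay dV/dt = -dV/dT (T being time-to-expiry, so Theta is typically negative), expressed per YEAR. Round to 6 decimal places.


Answer: Theta = -2.502312

Derivation:
d1 = 0.1698192247; d2 = -0.0899883965
phi(d1) = 0.3932310927; exp(-qT) = 1.0000000000; exp(-rT) = 0.9682644857
Theta = -S*exp(-qT)*phi(d1)*sigma/(2*sqrt(T)) - r*K*exp(-rT)*N(d2) + q*S*exp(-qT)*N(d1)
N(d1) = 0.5674238463; N(d2) = 0.4641482179; sqrt(T) = 0.8660254038
Term 1 = -28.4800 * 1.0000000000 * 0.3932310927 * 0.3000 / (2 * 0.8660254038) = -1.9397620678
Term 2 = -0.0430 * 29.1100 * 0.9682644857 * 0.4641482179 = -0.5625502879
Term 3 = 0 (no dividend yield, q = 0)
Theta = -1.9397620678 + (-0.5625502879) + (0.0000000000) = -2.502312


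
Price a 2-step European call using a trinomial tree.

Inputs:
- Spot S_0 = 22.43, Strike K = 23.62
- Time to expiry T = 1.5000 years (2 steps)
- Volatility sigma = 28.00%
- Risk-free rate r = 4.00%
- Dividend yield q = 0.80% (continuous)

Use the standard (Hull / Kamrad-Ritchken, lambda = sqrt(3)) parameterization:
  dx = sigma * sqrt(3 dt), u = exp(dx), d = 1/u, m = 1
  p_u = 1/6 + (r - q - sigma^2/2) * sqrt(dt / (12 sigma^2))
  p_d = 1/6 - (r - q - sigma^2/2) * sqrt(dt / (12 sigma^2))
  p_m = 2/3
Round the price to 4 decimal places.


dt = T/N = 0.750000; dx = sigma*sqrt(3*dt) = 0.420000
u = exp(dx) = 1.521962; d = 1/u = 0.657047
p_u = 0.160238, p_m = 0.666667, p_d = 0.173095
Discount per step: exp(-r*dt) = 0.970446
Stock lattice S(k, j) with j the centered position index:
  k=0: S(0,+0) = 22.4300
  k=1: S(1,-1) = 14.7376; S(1,+0) = 22.4300; S(1,+1) = 34.1376
  k=2: S(2,-2) = 9.6833; S(2,-1) = 14.7376; S(2,+0) = 22.4300; S(2,+1) = 34.1376; S(2,+2) = 51.9561
Terminal payoffs V(N, j) = max(S_T - K, 0):
  V(2,-2) = 0.000000; V(2,-1) = 0.000000; V(2,+0) = 0.000000; V(2,+1) = 10.517598; V(2,+2) = 28.336111
Backward induction: V(k, j) = exp(-r*dt) * [p_u * V(k+1, j+1) + p_m * V(k+1, j) + p_d * V(k+1, j-1)]
  V(1,-1) = exp(-r*dt) * [p_u*0.000000 + p_m*0.000000 + p_d*0.000000] = 0.000000
  V(1,+0) = exp(-r*dt) * [p_u*10.517598 + p_m*0.000000 + p_d*0.000000] = 1.635511
  V(1,+1) = exp(-r*dt) * [p_u*28.336111 + p_m*10.517598 + p_d*0.000000] = 11.210836
  V(0,+0) = exp(-r*dt) * [p_u*11.210836 + p_m*1.635511 + p_d*0.000000] = 2.801427

Answer: Price = V(0,0) = 2.8014


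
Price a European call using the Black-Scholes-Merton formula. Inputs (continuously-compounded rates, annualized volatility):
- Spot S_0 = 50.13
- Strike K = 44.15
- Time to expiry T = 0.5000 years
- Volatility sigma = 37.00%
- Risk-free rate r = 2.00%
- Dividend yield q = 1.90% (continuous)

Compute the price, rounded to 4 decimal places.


d1 = (ln(S/K) + (r - q + 0.5*sigma^2) * T) / (sigma * sqrt(T)) = 0.61824717
d2 = d1 - sigma * sqrt(T) = 0.35661766
exp(-rT) = 0.99004983; exp(-qT) = 0.99054498
C = S_0 * exp(-qT) * N(d1) - K * exp(-rT) * N(d2)
N(d1) = 0.73179379; N(d2) = 0.63931097
C = 50.1300 * 0.99054498 * 0.73179379 - 44.1500 * 0.99004983 * 0.63931097 = 8.3932

Answer: Price = 8.3932


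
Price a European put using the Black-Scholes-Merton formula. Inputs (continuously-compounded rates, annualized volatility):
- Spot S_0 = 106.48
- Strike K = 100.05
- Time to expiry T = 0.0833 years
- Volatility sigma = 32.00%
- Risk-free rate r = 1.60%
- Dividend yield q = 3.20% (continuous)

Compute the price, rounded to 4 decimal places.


d1 = (ln(S/K) + (r - q + 0.5*sigma^2) * T) / (sigma * sqrt(T)) = 0.70616059
d2 = d1 - sigma * sqrt(T) = 0.61380302
exp(-rT) = 0.99866809; exp(-qT) = 0.99733795
P = K * exp(-rT) * N(-d2) - S_0 * exp(-qT) * N(-d1)
N(-d1) = 0.24004414; N(-d2) = 0.26967275
P = 100.0500 * 0.99866809 * 0.26967275 - 106.4800 * 0.99733795 * 0.24004414 = 1.4530

Answer: Price = 1.4530


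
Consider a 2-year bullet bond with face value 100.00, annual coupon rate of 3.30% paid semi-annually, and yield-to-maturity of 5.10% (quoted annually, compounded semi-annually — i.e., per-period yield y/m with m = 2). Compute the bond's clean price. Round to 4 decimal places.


Coupon per period c = face * coupon_rate / m = 1.650000
Periods per year m = 2; per-period yield y/m = 0.025500
Number of cashflows N = 4
Cashflows (t years, CF_t, discount factor 1/(1+y/m)^(m*t), PV):
  t = 0.5000: CF_t = 1.650000, DF = 0.975134, PV = 1.608971
  t = 1.0000: CF_t = 1.650000, DF = 0.950886, PV = 1.568963
  t = 1.5000: CF_t = 1.650000, DF = 0.927242, PV = 1.529949
  t = 2.0000: CF_t = 101.650000, DF = 0.904185, PV = 91.910414
Price P = sum_t PV_t = 96.618297

Answer: Price = 96.6183


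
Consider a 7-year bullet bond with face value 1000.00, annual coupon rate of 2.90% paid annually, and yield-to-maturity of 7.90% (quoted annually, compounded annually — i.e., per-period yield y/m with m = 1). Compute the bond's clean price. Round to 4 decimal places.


Answer: Price = 738.7888

Derivation:
Coupon per period c = face * coupon_rate / m = 29.000000
Periods per year m = 1; per-period yield y/m = 0.079000
Number of cashflows N = 7
Cashflows (t years, CF_t, discount factor 1/(1+y/m)^(m*t), PV):
  t = 1.0000: CF_t = 29.000000, DF = 0.926784, PV = 26.876738
  t = 2.0000: CF_t = 29.000000, DF = 0.858929, PV = 24.908932
  t = 3.0000: CF_t = 29.000000, DF = 0.796041, PV = 23.085201
  t = 4.0000: CF_t = 29.000000, DF = 0.737758, PV = 21.394996
  t = 5.0000: CF_t = 29.000000, DF = 0.683743, PV = 19.828542
  t = 6.0000: CF_t = 29.000000, DF = 0.633682, PV = 18.376776
  t = 7.0000: CF_t = 1029.000000, DF = 0.587286, PV = 604.317627
Price P = sum_t PV_t = 738.788812


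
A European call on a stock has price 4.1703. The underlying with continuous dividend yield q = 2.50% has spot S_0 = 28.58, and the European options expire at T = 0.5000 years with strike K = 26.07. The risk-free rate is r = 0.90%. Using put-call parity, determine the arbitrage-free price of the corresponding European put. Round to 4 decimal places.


Answer: Put price = 1.8983

Derivation:
Put-call parity: C - P = S_0 * exp(-qT) - K * exp(-rT).
S_0 * exp(-qT) = 28.5800 * 0.98757780 = 28.22497354
K * exp(-rT) = 26.0700 * 0.99551011 = 25.95294856
P = C - S*exp(-qT) + K*exp(-rT)
P = 4.1703 - 28.22497354 + 25.95294856 = 1.8983


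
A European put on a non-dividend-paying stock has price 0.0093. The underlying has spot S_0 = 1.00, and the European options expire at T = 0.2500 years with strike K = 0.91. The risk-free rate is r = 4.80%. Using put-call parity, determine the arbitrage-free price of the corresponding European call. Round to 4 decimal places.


Answer: Call price = 0.1102

Derivation:
Put-call parity: C - P = S_0 * exp(-qT) - K * exp(-rT).
S_0 * exp(-qT) = 1.0000 * 1.00000000 = 1.00000000
K * exp(-rT) = 0.9100 * 0.98807171 = 0.89914526
C = P + S*exp(-qT) - K*exp(-rT)
C = 0.0093 + 1.00000000 - 0.89914526 = 0.1102


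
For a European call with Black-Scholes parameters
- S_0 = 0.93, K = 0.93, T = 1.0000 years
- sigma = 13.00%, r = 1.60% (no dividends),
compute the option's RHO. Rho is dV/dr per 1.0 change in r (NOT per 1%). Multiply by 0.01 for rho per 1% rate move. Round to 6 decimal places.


d1 = 0.1880769231; d2 = 0.0580769231
phi(d1) = 0.3919484325; exp(-qT) = 1.0000000000; exp(-rT) = 0.9841273201
N(d2) = 0.5231563220
Rho = K*T*exp(-rT)*N(d2) = 0.9300 * 1.0000 * 0.9841273201 * 0.5231563220 = 0.478813

Answer: Rho = 0.478813


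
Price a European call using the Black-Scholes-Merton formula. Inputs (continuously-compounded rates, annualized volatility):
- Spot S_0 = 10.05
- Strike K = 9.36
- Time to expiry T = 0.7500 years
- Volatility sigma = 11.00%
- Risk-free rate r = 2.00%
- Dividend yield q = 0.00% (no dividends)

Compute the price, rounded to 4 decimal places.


Answer: Price = 0.9207

Derivation:
d1 = (ln(S/K) + (r - q + 0.5*sigma^2) * T) / (sigma * sqrt(T)) = 0.95173404
d2 = d1 - sigma * sqrt(T) = 0.85647124
exp(-rT) = 0.98511194; exp(-qT) = 1.00000000
C = S_0 * exp(-qT) * N(d1) - K * exp(-rT) * N(d2)
N(d1) = 0.82938406; N(d2) = 0.80413141
C = 10.0500 * 1.00000000 * 0.82938406 - 9.3600 * 0.98511194 * 0.80413141 = 0.9207


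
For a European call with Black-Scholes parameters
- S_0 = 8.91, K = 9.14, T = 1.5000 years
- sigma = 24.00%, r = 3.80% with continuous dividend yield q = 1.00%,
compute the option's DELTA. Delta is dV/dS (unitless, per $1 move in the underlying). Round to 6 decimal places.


Answer: Delta = 0.571849

Derivation:
d1 = 0.2031506636; d2 = -0.0907881055
phi(d1) = 0.3907944231; exp(-qT) = 0.9851119396; exp(-rT) = 0.9445940694
N(d1) = 0.5804913633
Delta = exp(-qT) * N(d1) = 0.9851119396 * 0.5804913633 = 0.571849


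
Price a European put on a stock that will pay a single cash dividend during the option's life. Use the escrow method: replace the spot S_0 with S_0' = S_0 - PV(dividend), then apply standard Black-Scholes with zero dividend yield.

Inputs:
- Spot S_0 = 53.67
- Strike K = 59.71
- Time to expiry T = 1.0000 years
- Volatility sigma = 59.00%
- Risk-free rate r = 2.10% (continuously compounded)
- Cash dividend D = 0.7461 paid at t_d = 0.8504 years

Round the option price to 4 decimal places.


PV(D) = D * exp(-r * t_d) = 0.7461 * 0.98230012 = 0.73289412
S_0' = S_0 - PV(D) = 53.6700 - 0.73289412 = 52.93710588
d1 = (ln(S_0'/K) + (r + sigma^2/2)*T) / (sigma*sqrt(T)) = 0.12653393
d2 = d1 - sigma*sqrt(T) = -0.46346607
exp(-rT) = 0.97921896
N(-d1) = 0.44965465; N(-d2) = 0.67848484
P = K * exp(-rT) * N(-d2) - S_0' * N(-d1) = 59.7100 * 0.97921896 * 0.67848484 - 52.93710588 * 0.44965465 = 15.8670

Answer: Price = 15.8670


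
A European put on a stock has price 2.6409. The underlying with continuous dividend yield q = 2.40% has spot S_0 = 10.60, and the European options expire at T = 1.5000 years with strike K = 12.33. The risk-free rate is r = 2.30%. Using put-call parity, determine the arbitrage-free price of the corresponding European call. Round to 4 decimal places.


Answer: Call price = 0.9542

Derivation:
Put-call parity: C - P = S_0 * exp(-qT) - K * exp(-rT).
S_0 * exp(-qT) = 10.6000 * 0.96464029 = 10.22518711
K * exp(-rT) = 12.3300 * 0.96608834 = 11.91186923
C = P + S*exp(-qT) - K*exp(-rT)
C = 2.6409 + 10.22518711 - 11.91186923 = 0.9542


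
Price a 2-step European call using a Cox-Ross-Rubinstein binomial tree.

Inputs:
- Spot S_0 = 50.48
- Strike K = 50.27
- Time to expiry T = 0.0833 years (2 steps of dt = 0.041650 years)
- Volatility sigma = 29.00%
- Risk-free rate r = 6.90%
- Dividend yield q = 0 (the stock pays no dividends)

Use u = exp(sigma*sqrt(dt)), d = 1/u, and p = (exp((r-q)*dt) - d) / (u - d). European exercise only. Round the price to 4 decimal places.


dt = T/N = 0.041650
u = exp(sigma*sqrt(dt)) = 1.060971; d = 1/u = 0.942533
p = (exp((r-q)*dt) - d) / (u - d) = 0.509508
Discount per step: exp(-r*dt) = 0.997130
Stock lattice S(k, i) with i counting down-moves:
  k=0: S(0,0) = 50.4800
  k=1: S(1,0) = 53.5578; S(1,1) = 47.5791
  k=2: S(2,0) = 56.8232; S(2,1) = 50.4800; S(2,2) = 44.8449
Terminal payoffs V(N, i) = max(S_T - K, 0):
  V(2,0) = 6.553248; V(2,1) = 0.210000; V(2,2) = 0.000000
Backward induction: V(k, i) = exp(-r*dt) * [p * V(k+1, i) + (1-p) * V(k+1, i+1)].
  V(1,0) = exp(-r*dt) * [p*6.553248 + (1-p)*0.210000] = 3.432058
  V(1,1) = exp(-r*dt) * [p*0.210000 + (1-p)*0.000000] = 0.106690
  V(0,0) = exp(-r*dt) * [p*3.432058 + (1-p)*0.106690] = 1.795822

Answer: Price = V(0,0) = 1.7958


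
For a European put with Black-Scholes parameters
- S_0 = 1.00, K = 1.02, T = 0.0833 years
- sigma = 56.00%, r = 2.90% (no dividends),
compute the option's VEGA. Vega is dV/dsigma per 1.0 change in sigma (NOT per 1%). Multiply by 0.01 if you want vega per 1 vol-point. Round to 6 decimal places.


Answer: Vega = 0.115100

Derivation:
d1 = -0.0267623665; d2 = -0.1883881070
phi(d1) = 0.3987994399; exp(-qT) = 1.0000000000; exp(-rT) = 0.9975872155
Vega = S * exp(-qT) * phi(d1) * sqrt(T) = 1.0000 * 1.0000000000 * 0.3987994399 * 0.2886173938 = 0.115100


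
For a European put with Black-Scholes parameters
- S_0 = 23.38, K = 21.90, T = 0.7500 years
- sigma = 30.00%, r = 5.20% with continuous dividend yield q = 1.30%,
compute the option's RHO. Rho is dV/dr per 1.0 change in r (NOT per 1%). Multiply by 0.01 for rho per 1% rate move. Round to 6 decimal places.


Answer: Rho = -6.434715

Derivation:
d1 = 0.4941899651; d2 = 0.2343823440
phi(d1) = 0.3530836102; exp(-qT) = 0.9902973771; exp(-rT) = 0.9617507091
N(-d2) = 0.4073440822
Rho = -K*T*exp(-rT)*N(-d2) = -21.9000 * 0.7500 * 0.9617507091 * 0.4073440822 = -6.434715


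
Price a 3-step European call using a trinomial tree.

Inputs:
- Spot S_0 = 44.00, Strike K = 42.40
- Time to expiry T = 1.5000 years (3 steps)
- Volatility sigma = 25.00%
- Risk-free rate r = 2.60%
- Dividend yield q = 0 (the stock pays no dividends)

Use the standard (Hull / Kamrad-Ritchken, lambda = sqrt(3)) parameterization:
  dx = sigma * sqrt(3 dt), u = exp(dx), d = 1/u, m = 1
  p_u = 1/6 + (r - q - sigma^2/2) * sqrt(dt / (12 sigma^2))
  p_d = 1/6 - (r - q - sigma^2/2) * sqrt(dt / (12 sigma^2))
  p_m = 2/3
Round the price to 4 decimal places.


Answer: Price = V(0,0) = 6.7137

Derivation:
dt = T/N = 0.500000; dx = sigma*sqrt(3*dt) = 0.306186
u = exp(dx) = 1.358235; d = 1/u = 0.736250
p_u = 0.162380, p_m = 0.666667, p_d = 0.170953
Discount per step: exp(-r*dt) = 0.987084
Stock lattice S(k, j) with j the centered position index:
  k=0: S(0,+0) = 44.0000
  k=1: S(1,-1) = 32.3950; S(1,+0) = 44.0000; S(1,+1) = 59.7623
  k=2: S(2,-2) = 23.8508; S(2,-1) = 32.3950; S(2,+0) = 44.0000; S(2,+1) = 59.7623; S(2,+2) = 81.1713
  k=3: S(3,-3) = 17.5601; S(3,-2) = 23.8508; S(3,-1) = 32.3950; S(3,+0) = 44.0000; S(3,+1) = 59.7623; S(3,+2) = 81.1713; S(3,+3) = 110.2498
Terminal payoffs V(N, j) = max(S_T - K, 0):
  V(3,-3) = 0.000000; V(3,-2) = 0.000000; V(3,-1) = 0.000000; V(3,+0) = 1.600000; V(3,+1) = 17.362349; V(3,+2) = 38.771327; V(3,+3) = 67.849754
Backward induction: V(k, j) = exp(-r*dt) * [p_u * V(k+1, j+1) + p_m * V(k+1, j) + p_d * V(k+1, j-1)]
  V(2,-2) = exp(-r*dt) * [p_u*0.000000 + p_m*0.000000 + p_d*0.000000] = 0.000000
  V(2,-1) = exp(-r*dt) * [p_u*1.600000 + p_m*0.000000 + p_d*0.000000] = 0.256452
  V(2,+0) = exp(-r*dt) * [p_u*17.362349 + p_m*1.600000 + p_d*0.000000] = 3.835775
  V(2,+1) = exp(-r*dt) * [p_u*38.771327 + p_m*17.362349 + p_d*1.600000] = 17.909768
  V(2,+2) = exp(-r*dt) * [p_u*67.849754 + p_m*38.771327 + p_d*17.362349] = 39.318669
  V(1,-1) = exp(-r*dt) * [p_u*3.835775 + p_m*0.256452 + p_d*0.000000] = 0.783569
  V(1,+0) = exp(-r*dt) * [p_u*17.909768 + p_m*3.835775 + p_d*0.256452] = 5.438058
  V(1,+1) = exp(-r*dt) * [p_u*39.318669 + p_m*17.909768 + p_d*3.835775] = 18.735007
  V(0,+0) = exp(-r*dt) * [p_u*18.735007 + p_m*5.438058 + p_d*0.783569] = 6.713670


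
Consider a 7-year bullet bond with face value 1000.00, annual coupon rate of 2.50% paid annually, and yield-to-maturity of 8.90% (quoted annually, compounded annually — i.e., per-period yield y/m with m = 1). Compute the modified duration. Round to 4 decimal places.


Answer: Modified duration = 5.8560

Derivation:
Coupon per period c = face * coupon_rate / m = 25.000000
Periods per year m = 1; per-period yield y/m = 0.089000
Number of cashflows N = 7
Cashflows (t years, CF_t, discount factor 1/(1+y/m)^(m*t), PV):
  t = 1.0000: CF_t = 25.000000, DF = 0.918274, PV = 22.956841
  t = 2.0000: CF_t = 25.000000, DF = 0.843226, PV = 21.080662
  t = 3.0000: CF_t = 25.000000, DF = 0.774313, PV = 19.357817
  t = 4.0000: CF_t = 25.000000, DF = 0.711031, PV = 17.775773
  t = 5.0000: CF_t = 25.000000, DF = 0.652921, PV = 16.323024
  t = 6.0000: CF_t = 25.000000, DF = 0.599560, PV = 14.989002
  t = 7.0000: CF_t = 1025.000000, DF = 0.550560, PV = 564.324242
Price P = sum_t PV_t = 676.807361
First compute Macaulay numerator sum_t t * PV_t:
  t * PV_t at t = 1.0000: 22.956841
  t * PV_t at t = 2.0000: 42.161324
  t * PV_t at t = 3.0000: 58.073450
  t * PV_t at t = 4.0000: 71.103091
  t * PV_t at t = 5.0000: 81.615118
  t * PV_t at t = 6.0000: 89.934015
  t * PV_t at t = 7.0000: 3950.269696
Macaulay duration D = 4316.113535 / 676.807361 = 6.377167
Modified duration = D / (1 + y/m) = 6.377167 / (1 + 0.089000) = 5.855984


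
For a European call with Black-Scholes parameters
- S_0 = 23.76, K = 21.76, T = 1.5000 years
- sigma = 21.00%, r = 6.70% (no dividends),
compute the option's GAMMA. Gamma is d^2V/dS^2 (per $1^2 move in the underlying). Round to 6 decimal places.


d1 = 0.8612292112; d2 = 0.6040327882
phi(d1) = 0.2753268311; exp(-qT) = 1.0000000000; exp(-rT) = 0.9043851124
Gamma = exp(-qT) * phi(d1) / (S * sigma * sqrt(T)) = 1.0000000000 * 0.2753268311 / (23.7600 * 0.2100 * 1.2247448714) = 0.045054

Answer: Gamma = 0.045054


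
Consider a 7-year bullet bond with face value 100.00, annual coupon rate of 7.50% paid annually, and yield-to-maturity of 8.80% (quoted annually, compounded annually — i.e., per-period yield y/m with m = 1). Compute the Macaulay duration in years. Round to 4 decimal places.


Answer: Macaulay duration = 5.6431 years

Derivation:
Coupon per period c = face * coupon_rate / m = 7.500000
Periods per year m = 1; per-period yield y/m = 0.088000
Number of cashflows N = 7
Cashflows (t years, CF_t, discount factor 1/(1+y/m)^(m*t), PV):
  t = 1.0000: CF_t = 7.500000, DF = 0.919118, PV = 6.893382
  t = 2.0000: CF_t = 7.500000, DF = 0.844777, PV = 6.335829
  t = 3.0000: CF_t = 7.500000, DF = 0.776450, PV = 5.823373
  t = 4.0000: CF_t = 7.500000, DF = 0.713649, PV = 5.352365
  t = 5.0000: CF_t = 7.500000, DF = 0.655927, PV = 4.919453
  t = 6.0000: CF_t = 7.500000, DF = 0.602874, PV = 4.521556
  t = 7.0000: CF_t = 107.500000, DF = 0.554112, PV = 59.567064
Price P = sum_t PV_t = 93.413022
Macaulay numerator sum_t t * PV_t:
  t * PV_t at t = 1.0000: 6.893382
  t * PV_t at t = 2.0000: 12.671659
  t * PV_t at t = 3.0000: 17.470118
  t * PV_t at t = 4.0000: 21.409458
  t * PV_t at t = 5.0000: 24.597263
  t * PV_t at t = 6.0000: 27.129335
  t * PV_t at t = 7.0000: 416.969450
Macaulay duration D = (sum_t t * PV_t) / P = 527.140665 / 93.413022 = 5.643118
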